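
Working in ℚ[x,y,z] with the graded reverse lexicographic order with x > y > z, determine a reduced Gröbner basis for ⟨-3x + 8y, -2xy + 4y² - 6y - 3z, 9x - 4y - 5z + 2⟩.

This is the nonlinear analogue of row-reducing a linear system.

f_1 = -3x + 8y, LT = x.
f_2 = -2xy + 4y² - 6y - 3z, LT = xy.
f_3 = 9x - 4y - 5z + 2, LT = x.

S(f_1,f_2): lcm = xy. S = -⅔y² - 3y - 3/2z.
  reduce S modulo (f_1, f_2, f_3):
  remainder -⅔y² - 3y - 3/2z ≠ 0; add g_4 = -⅔y² - 3y - 3/2z to the basis.

S(f_1,f_3): lcm = x. S = -20/9y + 5/9z - 2/9.
  reduce S modulo (f_1, f_2, f_3, g_4):
  remainder -20/9y + 5/9z - 2/9 ≠ 0; add g_5 = -20/9y + 5/9z - 2/9 to the basis.

S(f_2,f_3): lcm = xy. S = -14/9y² + 5/9yz + 25/9y + 3/2z.
  reduce S modulo (f_1, f_2, f_3, g_4, g_5):
  remainder 5/36z² + 133/18z - 44/45 ≠ 0; add g_6 = 5/36z² + 133/18z - 44/45 to the basis.

The other S-polynomials (S(f_1,g_4), S(f_2,g_4), S(f_3,g_4), S(f_1,g_5), S(f_2,g_5), S(f_3,g_5), S(g_4,g_5), S(f_1,g_6), S(f_2,g_6), S(f_3,g_6), S(g_4,g_6), S(g_5,g_6)) all reduce to 0 modulo the current basis, so we have a Gröbner basis.
Inter-reduce: drop elements whose leading term is divisible by another's, tail-reduce, and make monic.

G = {z² + 266/5z - 176/25, x - ⅔z + 4/15, y - ¼z + 1/10}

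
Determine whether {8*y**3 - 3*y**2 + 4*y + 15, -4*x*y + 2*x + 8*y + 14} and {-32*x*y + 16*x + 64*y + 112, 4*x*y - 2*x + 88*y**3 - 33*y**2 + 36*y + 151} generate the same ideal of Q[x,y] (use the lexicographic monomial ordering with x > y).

For a fixed monomial order, each ideal has a unique reduced Gröbner basis; comparing bases decides equality.
Buchberger on the first generating set:
f_1 = 8*y**3 - 3*y**2 + 4*y + 15, LT = y**3.
f_2 = -4*x*y + 2*x + 8*y + 14, LT = x*y.

S(f_1,f_2): lcm = x*y**3. S = 1/8*x*y**2 + 1/2*x*y + 15/8*x + 2*y**3 + 7/2*y**2.
  reduce S modulo (f_1, f_2):
  remainder 69/32*x + 9/2*y**2 + 9/16*y - 57/32 ≠ 0; add g_3 = 69/32*x + 9/2*y**2 + 9/16*y - 57/32 to the basis.

The other S-polynomials (S(f_1,g_3), S(f_2,g_3)) all reduce to 0 modulo the current basis, so we have a Gröbner basis.
Inter-reduce: drop elements whose leading term is divisible by another's, tail-reduce, and make monic.
Reduced Gröbner basis: {x + 48/23*y**2 + 6/23*y - 19/23, y**3 - 3/8*y**2 + 1/2*y + 15/8}.

Buchberger on the second generating set:
h_1 = -32*x*y + 16*x + 64*y + 112, LT = x*y.
h_2 = 4*x*y - 2*x + 88*y**3 - 33*y**2 + 36*y + 151, LT = x*y.

S(h_1,h_2): lcm = x*y. S = -22*y**3 + 33/4*y**2 - 11*y - 165/4.
  reduce S modulo (h_1, h_2):
  remainder -22*y**3 + 33/4*y**2 - 11*y - 165/4 ≠ 0; add k_3 = -22*y**3 + 33/4*y**2 - 11*y - 165/4 to the basis.

S(h_1,k_3): lcm = x*y**3. S = -1/8*x*y**2 - 1/2*x*y - 15/8*x - 2*y**3 - 7/2*y**2.
  reduce S modulo (h_1, h_2, k_3):
  remainder -69/32*x - 9/2*y**2 - 9/16*y + 57/32 ≠ 0; add k_4 = -69/32*x - 9/2*y**2 - 9/16*y + 57/32 to the basis.

The other S-polynomials (S(h_2,k_3), S(h_1,k_4), S(h_2,k_4), S(k_3,k_4)) all reduce to 0 modulo the current basis, so we have a Gröbner basis.
Inter-reduce: drop elements whose leading term is divisible by another's, tail-reduce, and make monic.
Reduced Gröbner basis: {x + 48/23*y**2 + 6/23*y - 19/23, y**3 - 3/8*y**2 + 1/2*y + 15/8}.

These coincide, so the ideals are equal.
The same test decides containment: I ⊆ J iff every generator of I reduces to 0 modulo a Gröbner basis of J.

Yes, the ideals are equal.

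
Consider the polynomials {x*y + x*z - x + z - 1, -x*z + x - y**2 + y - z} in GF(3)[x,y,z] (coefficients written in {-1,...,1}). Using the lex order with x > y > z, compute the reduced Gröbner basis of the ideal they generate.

G = {x*y - y**2 + y - 1, x*z - x + y**2 - y + z, y**3 + y**2*z + y**2 + y + z - 1}

f_1 = x*y + x*z - x + z - 1, LT = x*y.
f_2 = -x*z + x - y**2 + y - z, LT = x*z.

S(f_1,f_2): lcm = x*y*z. S = x*y + x*z**2 - x*z - y**3 + y**2 - y*z + z**2 - z.
  leading term x*y: subtract (1)·f_1 from x*y + x*z**2 - x*z - y**3 + y**2 - y*z + z**2 - z → x*z**2 + x*z + x - y**3 + y**2 - y*z + z**2 + z + 1
  leading term x*z**2: subtract (-z)·f_2 from x*z**2 + x*z + x - y**3 + y**2 - y*z + z**2 + z + 1 → -x*z + x - y**3 - y**2*z + y**2 + z + 1
  leading term x*z: subtract (1)·f_2 from -x*z + x - y**3 - y**2*z + y**2 + z + 1 → -y**3 - y**2*z - y**2 - y - z + 1
  leading term y**3: no divisor's leading term divides it; move -y**3 to the remainder.
  leading term y**2*z: no divisor's leading term divides it; move -y**2*z to the remainder.
  leading term y**2: no divisor's leading term divides it; move -y**2 to the remainder.
  leading term y: no divisor's leading term divides it; move -y to the remainder.
  leading term z: no divisor's leading term divides it; move -z to the remainder.
  leading term 1: no divisor's leading term divides it; move 1 to the remainder.
  remainder -y**3 - y**2*z - y**2 - y - z + 1 ≠ 0; add g_3 = -y**3 - y**2*z - y**2 - y - z + 1 to the basis.

The other S-polynomials (S(f_1,g_3), S(f_2,g_3)) all reduce to 0 modulo the current basis, so we have a Gröbner basis.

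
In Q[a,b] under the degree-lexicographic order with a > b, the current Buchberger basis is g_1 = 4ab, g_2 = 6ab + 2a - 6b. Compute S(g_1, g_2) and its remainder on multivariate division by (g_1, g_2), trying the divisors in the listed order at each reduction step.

S(g_1, g_2) = -1/3a + b; remainder on division = -1/3a + b.

lcm(LM(g_1), LM(g_2)) = ab.
S = (lcm/LT(g_1))·g_1 − (lcm/LT(g_2))·g_2 = -1/3a + b.
Reduce S modulo (g_1, g_2) in that order:
  leading term a: no divisor's leading term divides it; move -1/3a to the remainder.
  leading term b: no divisor's leading term divides it; move b to the remainder.
The remainder -1/3a + b is nonzero, so it would be added as the next basis element.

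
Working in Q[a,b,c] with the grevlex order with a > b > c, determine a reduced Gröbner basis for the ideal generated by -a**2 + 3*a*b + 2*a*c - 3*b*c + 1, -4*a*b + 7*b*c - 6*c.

f_1 = -a**2 + 3*a*b + 2*a*c - 3*b*c + 1, LT = a**2.
f_2 = -4*a*b + 7*b*c - 6*c, LT = a*b.

S(f_1,f_2): lcm = a**2*b. S = -3*a*b**2 - 1/4*a*b*c + 3*b**2*c - 3/2*a*c - b.
  leading term a*b**2: subtract (3/4*b)·f_2 from -3*a*b**2 - 1/4*a*b*c + 3*b**2*c - 3/2*a*c - b → -1/4*a*b*c - 9/4*b**2*c - 3/2*a*c + 9/2*b*c - b
  leading term a*b*c: subtract (1/16*c)·f_2 from -1/4*a*b*c - 9/4*b**2*c - 3/2*a*c + 9/2*b*c - b → -9/4*b**2*c - 7/16*b*c**2 - 3/2*a*c + 9/2*b*c + 3/8*c**2 - b
  leading term b**2*c: no divisor's leading term divides it; move -9/4*b**2*c to the remainder.
  leading term b*c**2: no divisor's leading term divides it; move -7/16*b*c**2 to the remainder.
  leading term a*c: no divisor's leading term divides it; move -3/2*a*c to the remainder.
  leading term b*c: no divisor's leading term divides it; move 9/2*b*c to the remainder.
  leading term c**2: no divisor's leading term divides it; move 3/8*c**2 to the remainder.
  leading term b: no divisor's leading term divides it; move -b to the remainder.
  remainder -9/4*b**2*c - 7/16*b*c**2 - 3/2*a*c + 9/2*b*c + 3/8*c**2 - b ≠ 0; add g_3 = -9/4*b**2*c - 7/16*b*c**2 - 3/2*a*c + 9/2*b*c + 3/8*c**2 - b to the basis.

The other S-polynomials (S(f_1,g_3), S(f_2,g_3)) all reduce to 0 modulo the current basis, so we have a Gröbner basis.

G = {b**2*c + 7/36*b*c**2 + 2/3*a*c - 2*b*c - 1/6*c**2 + 4/9*b, a**2 - 2*a*c - 9/4*b*c + 9/2*c - 1, a*b - 7/4*b*c + 3/2*c}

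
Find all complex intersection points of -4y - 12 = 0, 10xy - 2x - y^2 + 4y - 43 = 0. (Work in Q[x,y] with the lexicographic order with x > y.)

Compute a lex Gröbner basis by Buchberger's algorithm.
f_1 = -4y - 12, LT = y.
f_2 = 10xy - 2x - y^2 + 4y - 43, LT = xy.

S(f_1,f_2): lcm = xy. S = 16/5x + 1/10y^2 - 2/5y + 43/10.
  leading term x: no divisor's leading term divides it; move 16/5x to the remainder.
  leading term y^2: subtract (-1/40y)·f_1 from 1/10y^2 - 2/5y + 43/10 → -7/10y + 43/10
  leading term y: subtract (7/40)·f_1 from -7/10y + 43/10 → 32/5
  leading term 1: no divisor's leading term divides it; move 32/5 to the remainder.
  remainder 16/5x + 32/5 ≠ 0; add h_3 = 16/5x + 32/5 to the basis.

The other S-polynomials (S(f_1,h_3), S(f_2,h_3)) all reduce to 0 modulo the current basis, so we have a Gröbner basis.
Inter-reduce: drop elements whose leading term is divisible by another's, tail-reduce, and make monic.
Reduced Gröbner basis: {x + 2, y + 3}.

Since the basis is lex-ordered, y + 3 is univariate in y. Its roots are {-3}. Back-substituting each root into the other basis elements fixes the other coordinates.
  y = -3: the earlier basis element becomes x + 2 = 0, giving x = -2 — point (-2, -3).
Each listed point satisfies every original equation (direct substitution).

{(-2, -3)}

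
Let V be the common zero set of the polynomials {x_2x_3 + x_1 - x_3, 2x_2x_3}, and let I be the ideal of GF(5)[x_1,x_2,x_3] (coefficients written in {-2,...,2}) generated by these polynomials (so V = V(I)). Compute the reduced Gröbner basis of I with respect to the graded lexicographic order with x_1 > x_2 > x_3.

G = {x_2x_3, x_1 - x_3}

Buchberger's algorithm terminates because the ascending chain of leading-term ideals stabilizes.

f_1 = x_2x_3 + x_1 - x_3, LT = x_2x_3.
f_2 = 2x_2x_3, LT = x_2x_3.

S(f_1,f_2): lcm = x_2x_3. S = x_1 - x_3.
  reduce S modulo (f_1, f_2):
  remainder x_1 - x_3 ≠ 0; add g_3 = x_1 - x_3 to the basis.

The other S-polynomials (S(f_1,g_3), S(f_2,g_3)) all reduce to 0 modulo the current basis, so we have a Gröbner basis.
Inter-reduce: drop elements whose leading term is divisible by another's, tail-reduce, and make monic.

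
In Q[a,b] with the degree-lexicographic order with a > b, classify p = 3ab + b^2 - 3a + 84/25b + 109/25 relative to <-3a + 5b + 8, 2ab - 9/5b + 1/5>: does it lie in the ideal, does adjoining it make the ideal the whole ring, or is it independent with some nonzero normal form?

First compute the reduced Gröbner basis of I by Buchberger's algorithm.
f_1 = -3a + 5b + 8, LT = a.
f_2 = 2ab - 9/5b + 1/5, LT = ab.

S(f_1,f_2): lcm = ab. S = -5/3b^2 - 53/30b - 1/10.
  leading term b^2: no divisor's leading term divides it; move -5/3b^2 to the remainder.
  leading term b: no divisor's leading term divides it; move -53/30b to the remainder.
  leading term 1: no divisor's leading term divides it; move -1/10 to the remainder.
  remainder -5/3b^2 - 53/30b - 1/10 ≠ 0; add h_3 = -5/3b^2 - 53/30b - 1/10 to the basis.

S(f_1,h_3): leading monomials are coprime, so the S-polynomial reduces to 0 (Buchberger's first criterion).
S(f_2,h_3): lcm = ab^2. S = -53/50ab - 9/10b^2 - 3/50a + 1/10b.
  leading term ab: subtract (53/150b)·f_1 from -53/50ab - 9/10b^2 - 3/50a + 1/10b → -8/3b^2 - 3/50a - 409/150b
  leading term b^2: subtract (8/5)·h_3 from -8/3b^2 - 3/50a - 409/150b → -3/50a + 1/10b + 4/25
  leading term a: subtract (1/50)·f_1 from -3/50a + 1/10b + 4/25 → 0
  remainder 0.

Every S-polynomial of the final basis reduces to 0, so we have a Gröbner basis.
Inter-reduce: drop elements whose leading term is divisible by another's, tail-reduce, and make monic.
Reduced Gröbner basis: {b^2 + 53/50b + 3/50, a - 5/3b - 8/3}.
Label its elements g_1 = b^2 + 53/50b + 3/50, g_2 = a - 5/3b - 8/3.

Reduce p = 3ab + b^2 - 3a + 84/25b + 109/25 modulo G:
  leading term ab: subtract (3b)·g_2 from 3ab + b^2 - 3a + 84/25b + 109/25 → 6b^2 - 3a + 284/25b + 109/25
  leading term b^2: subtract (6)·g_1 from 6b^2 - 3a + 284/25b + 109/25 → -3a + 5b + 4
  leading term a: subtract (-3)·g_2 from -3a + 5b + 4 → -4
  leading term 1: no divisor's leading term divides it; move -4 to the remainder.
  normal form = -4.
The normal form is nonzero, so p ∉ I. Since p minus its normal form lies in I, I + (p) = I + (r) where r = -4; decide whether this ideal is the whole ring.
Here r = -4 is a nonzero constant, hence a unit: 1 ∈ I + (p), the Gröbner basis of I + (p) is {1}, and the enlarged system has no common solution — adjoining p is inconsistent.

Ideal membership is decidable via reduction modulo a Gröbner basis.

Adjoining 3ab + b^2 - 3a + 84/25b + 109/25 makes the ideal the whole ring: the system is inconsistent.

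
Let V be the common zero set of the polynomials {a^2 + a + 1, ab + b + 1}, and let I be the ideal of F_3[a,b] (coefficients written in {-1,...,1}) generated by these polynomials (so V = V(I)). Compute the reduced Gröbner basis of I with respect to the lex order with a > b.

f_1 = a^2 + a + 1, LT = a^2.
f_2 = ab + b + 1, LT = ab.

S(f_1,f_2): lcm = a^2b. S = -a + b.
  leading term a: no divisor's leading term divides it; move -a to the remainder.
  leading term b: no divisor's leading term divides it; move b to the remainder.
  remainder -a + b ≠ 0; add g_3 = -a + b to the basis.

S(f_2,g_3): lcm = ab. S = b^2 + b + 1.
  leading term b^2: no divisor's leading term divides it; move b^2 to the remainder.
  leading term b: no divisor's leading term divides it; move b to the remainder.
  leading term 1: no divisor's leading term divides it; move 1 to the remainder.
  remainder b^2 + b + 1 ≠ 0; add g_4 = b^2 + b + 1 to the basis.

The other S-polynomials (S(f_1,g_3), S(f_1,g_4), S(f_2,g_4), S(g_3,g_4)) all reduce to 0 modulo the current basis, so we have a Gröbner basis.
Inter-reduce: drop elements whose leading term is divisible by another's, tail-reduce, and make monic.

G = {a - b, b^2 + b + 1}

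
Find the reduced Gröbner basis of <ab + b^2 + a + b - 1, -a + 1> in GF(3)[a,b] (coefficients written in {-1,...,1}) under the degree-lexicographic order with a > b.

This is the nonlinear analogue of row-reducing a linear system.

f_1 = ab + b^2 + a + b - 1, LT = ab.
f_2 = -a + 1, LT = a.

S(f_1,f_2): lcm = ab. S = b^2 + a - b - 1.
  leading term b^2: no divisor's leading term divides it; move b^2 to the remainder.
  leading term a: subtract (-1)·f_2 from a - b - 1 → -b
  leading term b: no divisor's leading term divides it; move -b to the remainder.
  remainder b^2 - b ≠ 0; add g_3 = b^2 - b to the basis.

The other S-polynomials (S(f_1,g_3), S(f_2,g_3)) all reduce to 0 modulo the current basis, so we have a Gröbner basis.
Inter-reduce: drop elements whose leading term is divisible by another's, tail-reduce, and make monic.

G = {b^2 - b, a - 1}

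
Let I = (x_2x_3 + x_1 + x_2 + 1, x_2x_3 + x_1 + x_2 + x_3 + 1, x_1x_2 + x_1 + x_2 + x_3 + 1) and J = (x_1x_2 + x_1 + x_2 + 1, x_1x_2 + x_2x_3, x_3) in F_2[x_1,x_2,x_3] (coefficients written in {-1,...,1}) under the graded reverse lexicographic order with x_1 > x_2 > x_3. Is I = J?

Since reduced Gröbner bases are canonical representatives of ideals under a given ordering, it suffices to compute and compare them.
Buchberger on the first generating set:
f_1 = x_2x_3 + x_1 + x_2 + 1, LT = x_2x_3.
f_2 = x_2x_3 + x_1 + x_2 + x_3 + 1, LT = x_2x_3.
f_3 = x_1x_2 + x_1 + x_2 + x_3 + 1, LT = x_1x_2.

S(f_1,f_2): lcm = x_2x_3. S = x_3.
  leading term x_3: no divisor's leading term divides it; move x_3 to the remainder.
  remainder x_3 ≠ 0; add g_4 = x_3 to the basis.

S(f_1,f_3): lcm = x_1x_2x_3. S = x_1^2 + x_1x_2 + x_1x_3 + x_2x_3 + x_3^2 + x_1 + x_3.
  leading term x_1^2: no divisor's leading term divides it; move x_1^2 to the remainder.
  leading term x_1x_2: subtract (1)·f_3 from x_1x_2 + x_1x_3 + x_2x_3 + x_3^2 + x_1 + x_3 → x_1x_3 + x_2x_3 + x_3^2 + x_2 + 1
  leading term x_1x_3: subtract (x_1)·g_4 from x_1x_3 + x_2x_3 + x_3^2 + x_2 + 1 → x_2x_3 + x_3^2 + x_2 + 1
  leading term x_2x_3: subtract (1)·f_1 from x_2x_3 + x_3^2 + x_2 + 1 → x_3^2 + x_1
  leading term x_3^2: subtract (x_3)·g_4 from x_3^2 + x_1 → x_1
  leading term x_1: no divisor's leading term divides it; move x_1 to the remainder.
  remainder x_1^2 + x_1 ≠ 0; add g_5 = x_1^2 + x_1 to the basis.

S(f_1,g_4): lcm = x_2x_3. S = x_1 + x_2 + 1.
  leading term x_1: no divisor's leading term divides it; move x_1 to the remainder.
  leading term x_2: no divisor's leading term divides it; move x_2 to the remainder.
  leading term 1: no divisor's leading term divides it; move 1 to the remainder.
  remainder x_1 + x_2 + 1 ≠ 0; add g_6 = x_1 + x_2 + 1 to the basis.

S(f_3,g_6): lcm = x_1x_2. S = x_2^2 + x_1 + x_3 + 1.
  leading term x_2^2: no divisor's leading term divides it; move x_2^2 to the remainder.
  leading term x_1: subtract (1)·g_6 from x_1 + x_3 + 1 → x_2 + x_3
  leading term x_2: no divisor's leading term divides it; move x_2 to the remainder.
  leading term x_3: subtract (1)·g_4 from x_3 → 0
  remainder x_2^2 + x_2 ≠ 0; add g_7 = x_2^2 + x_2 to the basis.

The other S-polynomials (S(f_2,f_3), S(f_2,g_4), S(f_3,g_4), S(f_1,g_5), S(f_2,g_5), S(f_3,g_5), S(g_4,g_5), S(f_1,g_6), S(f_2,g_6), S(g_4,g_6), S(g_5,g_6), S(f_1,g_7), S(f_2,g_7), S(f_3,g_7), S(g_4,g_7), S(g_5,g_7), S(g_6,g_7)) all reduce to 0 modulo the current basis, so we have a Gröbner basis.
Inter-reduce: drop elements whose leading term is divisible by another's, tail-reduce, and make monic.
Reduced Gröbner basis: {x_2^2 + x_2, x_1 + x_2 + 1, x_3}.

Buchberger on the second generating set:
h_1 = x_1x_2 + x_1 + x_2 + 1, LT = x_1x_2.
h_2 = x_1x_2 + x_2x_3, LT = x_1x_2.
h_3 = x_3, LT = x_3.

S(h_1,h_2): lcm = x_1x_2. S = x_2x_3 + x_1 + x_2 + 1.
  leading term x_2x_3: subtract (x_2)·h_3 from x_2x_3 + x_1 + x_2 + 1 → x_1 + x_2 + 1
  leading term x_1: no divisor's leading term divides it; move x_1 to the remainder.
  leading term x_2: no divisor's leading term divides it; move x_2 to the remainder.
  leading term 1: no divisor's leading term divides it; move 1 to the remainder.
  remainder x_1 + x_2 + 1 ≠ 0; add k_4 = x_1 + x_2 + 1 to the basis.

S(h_1,k_4): lcm = x_1x_2. S = x_2^2 + x_1 + 1.
  leading term x_2^2: no divisor's leading term divides it; move x_2^2 to the remainder.
  leading term x_1: subtract (1)·k_4 from x_1 + 1 → x_2
  leading term x_2: no divisor's leading term divides it; move x_2 to the remainder.
  remainder x_2^2 + x_2 ≠ 0; add k_5 = x_2^2 + x_2 to the basis.

The other S-polynomials (S(h_1,h_3), S(h_2,h_3), S(h_2,k_4), S(h_3,k_4), S(h_1,k_5), S(h_2,k_5), S(h_3,k_5), S(k_4,k_5)) all reduce to 0 modulo the current basis, so we have a Gröbner basis.
Inter-reduce: drop elements whose leading term is divisible by another's, tail-reduce, and make monic.
Reduced Gröbner basis: {x_2^2 + x_2, x_1 + x_2 + 1, x_3}.

The two bases agree; hence the ideals are identical.

Yes, the ideals are equal.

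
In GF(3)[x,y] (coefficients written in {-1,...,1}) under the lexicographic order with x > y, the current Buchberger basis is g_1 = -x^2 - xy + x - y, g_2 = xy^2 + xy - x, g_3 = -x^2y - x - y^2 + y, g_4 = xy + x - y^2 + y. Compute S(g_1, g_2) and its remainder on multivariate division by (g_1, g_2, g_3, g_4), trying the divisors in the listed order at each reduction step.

lcm(LM(g_1), LM(g_2)) = x^2y^2.
S = (lcm/LT(g_1))·g_1 − (lcm/LT(g_2))·g_2 = -x^2y + x^2 + xy^3 - xy^2 + y^3.
Reduce S modulo (g_1, g_2, g_3, g_4) in that order:
  leading term x^2y: subtract (y)·g_1 from -x^2y + x^2 + xy^3 - xy^2 + y^3 → x^2 + xy^3 - xy + y^3 + y^2
  leading term x^2: subtract (-1)·g_1 from x^2 + xy^3 - xy + y^3 + y^2 → xy^3 + xy + x + y^3 + y^2 - y
  leading term xy^3: subtract (y)·g_2 from xy^3 + xy + x + y^3 + y^2 - y → -xy^2 - xy + x + y^3 + y^2 - y
  leading term xy^2: subtract (-1)·g_2 from -xy^2 - xy + x + y^3 + y^2 - y → y^3 + y^2 - y
  leading term y^3: no divisor's leading term divides it; move y^3 to the remainder.
  leading term y^2: no divisor's leading term divides it; move y^2 to the remainder.
  leading term y: no divisor's leading term divides it; move -y to the remainder.
The remainder y^3 + y^2 - y is nonzero, so it would be added as the next basis element.
This is the inner loop of Buchberger's algorithm — each nonzero remainder becomes a new basis element.

S(g_1, g_2) = -x^2y + x^2 + xy^3 - xy^2 + y^3; remainder on division = y^3 + y^2 - y.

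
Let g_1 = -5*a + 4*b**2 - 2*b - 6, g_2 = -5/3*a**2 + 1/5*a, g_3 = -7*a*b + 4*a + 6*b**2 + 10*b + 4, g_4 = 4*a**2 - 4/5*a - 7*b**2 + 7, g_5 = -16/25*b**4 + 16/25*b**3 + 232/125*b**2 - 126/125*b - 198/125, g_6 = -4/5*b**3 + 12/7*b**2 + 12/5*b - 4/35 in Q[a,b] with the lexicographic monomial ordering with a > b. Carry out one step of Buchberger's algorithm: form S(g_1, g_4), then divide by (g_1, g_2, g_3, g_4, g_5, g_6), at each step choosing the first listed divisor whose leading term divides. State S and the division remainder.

S(g_1, g_4) = -4/5*a*b**2 + 2/5*a*b + 7/5*a + 7/4*b**2 - 7/4; remainder on division = 907/500*b**2 - 4/125*b - 923/500.

lcm(LM(g_1), LM(g_4)) = a**2.
S = (lcm/LT(g_1))·g_1 − (lcm/LT(g_4))·g_4 = -4/5*a*b**2 + 2/5*a*b + 7/5*a + 7/4*b**2 - 7/4.
Reduce S modulo (g_1, g_2, g_3, g_4, g_5, g_6) in that order:
  leading term a*b**2: subtract (4/25*b**2)·g_1 from -4/5*a*b**2 + 2/5*a*b + 7/5*a + 7/4*b**2 - 7/4 → 2/5*a*b + 7/5*a - 16/25*b**4 + 8/25*b**3 + 271/100*b**2 - 7/4
  leading term a*b: subtract (-2/25*b)·g_1 from 2/5*a*b + 7/5*a - 16/25*b**4 + 8/25*b**3 + 271/100*b**2 - 7/4 → 7/5*a - 16/25*b**4 + 16/25*b**3 + 51/20*b**2 - 12/25*b - 7/4
  leading term a: subtract (-7/25)·g_1 from 7/5*a - 16/25*b**4 + 16/25*b**3 + 51/20*b**2 - 12/25*b - 7/4 → -16/25*b**4 + 16/25*b**3 + 367/100*b**2 - 26/25*b - 343/100
  leading term b**4: subtract (1)·g_5 from -16/25*b**4 + 16/25*b**3 + 367/100*b**2 - 26/25*b - 343/100 → 907/500*b**2 - 4/125*b - 923/500
  leading term b**2: no divisor's leading term divides it; move 907/500*b**2 to the remainder.
  leading term b: no divisor's leading term divides it; move -4/125*b to the remainder.
  leading term 1: no divisor's leading term divides it; move -923/500 to the remainder.
The remainder 907/500*b**2 - 4/125*b - 923/500 is nonzero, so it would be added as the next basis element.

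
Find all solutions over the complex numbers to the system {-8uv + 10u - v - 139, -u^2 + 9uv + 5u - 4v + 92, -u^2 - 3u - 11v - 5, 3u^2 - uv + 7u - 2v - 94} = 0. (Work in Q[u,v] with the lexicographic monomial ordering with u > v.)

{(4, -3)}

Compute a lex Gröbner basis by Buchberger's algorithm.
f_1 = -8uv + 10u - v - 139, LT = uv.
f_2 = -u^2 + 9uv + 5u - 4v + 92, LT = u^2.
f_3 = -u^2 - 3u - 11v - 5, LT = u^2.
f_4 = 3u^2 - uv + 7u - 2v - 94, LT = u^2.

S(f_1,f_2): lcm = u^2v. S = -5/4u^2 + 9uv^2 + 41/8uv + 139/8u - 4v^2 + 92v.
  leading term u^2: subtract (5/4)·f_2 from -5/4u^2 + 9uv^2 + 41/8uv + 139/8u - 4v^2 + 92v → 9uv^2 - 49/8uv + 89/8u - 4v^2 + 97v - 115
  leading term uv^2: subtract (-9/8v)·f_1 from 9uv^2 - 49/8uv + 89/8u - 4v^2 + 97v - 115 → 41/8uv + 89/8u - 41/8v^2 - 475/8v - 115
  leading term uv: subtract (-41/64)·f_1 from 41/8uv + 89/8u - 41/8v^2 - 475/8v - 115 → 561/32u - 41/8v^2 - 3841/64v - 13059/64
  leading term u: no divisor's leading term divides it; move 561/32u to the remainder.
  leading term v^2: no divisor's leading term divides it; move -41/8v^2 to the remainder.
  leading term v: no divisor's leading term divides it; move -3841/64v to the remainder.
  leading term 1: no divisor's leading term divides it; move -13059/64 to the remainder.
  remainder 561/32u - 41/8v^2 - 3841/64v - 13059/64 ≠ 0; add h_5 = 561/32u - 41/8v^2 - 3841/64v - 13059/64 to the basis.

S(f_1,f_3): lcm = u^2v. S = -5/4u^2 - 23/8uv + 139/8u - 11v^2 - 5v.
  leading term u^2: subtract (5/4)·f_2 from -5/4u^2 - 23/8uv + 139/8u - 11v^2 - 5v → -113/8uv + 89/8u - 11v^2 - 115
  leading term uv: subtract (113/64)·f_1 from -113/8uv + 89/8u - 11v^2 - 115 → -209/32u - 11v^2 + 113/64v + 8347/64
  leading term u: subtract (-19/51)·h_5 from -209/32u - 11v^2 + 113/64v + 8347/64 → -5267/408v^2 - 4201/204v + 7399/136
  leading term v^2: no divisor's leading term divides it; move -5267/408v^2 to the remainder.
  leading term v: no divisor's leading term divides it; move -4201/204v to the remainder.
  leading term 1: no divisor's leading term divides it; move 7399/136 to the remainder.
  remainder -5267/408v^2 - 4201/204v + 7399/136 ≠ 0; add h_6 = -5267/408v^2 - 4201/204v + 7399/136 to the basis.

S(f_1,f_4): lcm = u^2v. S = -5/4u^2 + 1/3uv^2 - 53/24uv + 139/8u + 2/3v^2 + 94/3v.
  leading term u^2: subtract (5/4)·f_2 from -5/4u^2 + 1/3uv^2 - 53/24uv + 139/8u + 2/3v^2 + 94/3v → 1/3uv^2 - 323/24uv + 89/8u + 2/3v^2 + 109/3v - 115
  leading term uv^2: subtract (-1/24v)·f_1 from 1/3uv^2 - 323/24uv + 89/8u + 2/3v^2 + 109/3v - 115 → -313/24uv + 89/8u + 5/8v^2 + 733/24v - 115
  leading term uv: subtract (313/192)·f_1 from -313/24uv + 89/8u + 5/8v^2 + 733/24v - 115 → -497/96u + 5/8v^2 + 2059/64v + 21427/192
  leading term u: subtract (-497/1683)·h_5 from -497/96u + 5/8v^2 + 2059/64v + 21427/192 → -5981/6732v^2 + 48635/3366v + 115213/2244
  leading term v^2: subtract (11962/173811)·h_6 from -5981/6732v^2 + 48635/3366v + 115213/2244 → 2757713/173811v + 2757713/57937
  leading term v: no divisor's leading term divides it; move 2757713/173811v to the remainder.
  leading term 1: no divisor's leading term divides it; move 2757713/57937 to the remainder.
  remainder 2757713/173811v + 2757713/57937 ≠ 0; add h_7 = 2757713/173811v + 2757713/57937 to the basis.

The other S-polynomials (S(f_2,f_3), S(f_2,f_4), S(f_3,f_4), S(f_1,h_5), S(f_2,h_5), S(f_3,h_5), S(f_4,h_5), S(f_1,h_6), S(f_2,h_6), S(f_3,h_6), S(f_4,h_6), S(h_5,h_6), S(f_1,h_7), S(f_2,h_7), S(f_3,h_7), S(f_4,h_7), S(h_5,h_7), S(h_6,h_7)) all reduce to 0 modulo the current basis, so we have a Gröbner basis.
Inter-reduce: drop elements whose leading term is divisible by another's, tail-reduce, and make monic.
Reduced Gröbner basis: {u - 4, v + 3}.

From the last basis element, v + 3 = 0, so v takes values in {-3}. Each choice, substituted upward through the basis, yields the corresponding point(s) of the solution set.
  v = -3: the earlier basis element becomes u - 4 = 0, giving u = 4 — point (4, -3).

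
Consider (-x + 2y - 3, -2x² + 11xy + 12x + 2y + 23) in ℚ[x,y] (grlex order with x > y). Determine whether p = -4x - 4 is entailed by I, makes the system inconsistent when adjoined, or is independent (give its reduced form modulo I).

First compute the reduced Gröbner basis of I by Buchberger's algorithm.
f_1 = -x + 2y - 3, LT = x.
f_2 = -2x² + 11xy + 12x + 2y + 23, LT = x².

S(f_1,f_2): lcm = x². S = 7/2xy + 9x + y + 23/2.
  leading term xy: subtract (-7/2y)·f_1 from 7/2xy + 9x + y + 23/2 → 7y² + 9x - 19/2y + 23/2
  leading term y²: no divisor's leading term divides it; move 7y² to the remainder.
  leading term x: subtract (-9)·f_1 from 9x - 19/2y + 23/2 → 17/2y - 31/2
  leading term y: no divisor's leading term divides it; move 17/2y to the remainder.
  leading term 1: no divisor's leading term divides it; move -31/2 to the remainder.
  remainder 7y² + 17/2y - 31/2 ≠ 0; add h_3 = 7y² + 17/2y - 31/2 to the basis.

The other S-polynomials (S(f_1,h_3), S(f_2,h_3)) all reduce to 0 modulo the current basis, so we have a Gröbner basis.
Inter-reduce: drop elements whose leading term is divisible by another's, tail-reduce, and make monic.
Reduced Gröbner basis: {y² + 17/14y - 31/14, x - 2y + 3}.
Label its elements g_1 = y² + 17/14y - 31/14, g_2 = x - 2y + 3.

Reduce p = -4x - 4 modulo G:
  leading term x: subtract (-4)·g_2 from -4x - 4 → -8y + 8
  leading term y: no divisor's leading term divides it; move -8y to the remainder.
  leading term 1: no divisor's leading term divides it; move 8 to the remainder.
  normal form = -8y + 8.
The normal form is nonzero, so p ∉ I. Since p minus its normal form lies in I, I + (p) = I + (r) where r = -8y + 8; decide whether this ideal is the whole ring.
Run Buchberger on G together with r (pairs among the g_i already reduce to 0 since G is a Gröbner basis):
g_1 = y² + 17/14y - 31/14, LT = y².
g_2 = x - 2y + 3, LT = x.
r = -8y + 8, LT = y.

The S-polynomials (S(g_1,g_2), S(g_1,r), S(g_2,r)) all reduce to 0 modulo the current basis, so we have a Gröbner basis.
Inter-reduce: drop elements whose leading term is divisible by another's, tail-reduce, and make monic.
Reduced Gröbner basis: {x + 1, y - 1}.
The reduced Gröbner basis of I + (p) is {x + 1, y - 1} ≠ {1}, a proper ideal, so the enlarged system stays consistent: p is independent of I, with normal form -8y + 8.

-4x - 4 is independent of I; its normal form modulo I is -8y + 8.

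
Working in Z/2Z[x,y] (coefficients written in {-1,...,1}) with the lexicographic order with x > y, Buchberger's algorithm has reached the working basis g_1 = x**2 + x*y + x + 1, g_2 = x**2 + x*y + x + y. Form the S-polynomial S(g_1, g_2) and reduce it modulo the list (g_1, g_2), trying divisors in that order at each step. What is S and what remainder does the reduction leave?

S(g_1, g_2) = y + 1; remainder on division = y + 1.

lcm(LM(g_1), LM(g_2)) = x**2.
S = (lcm/LT(g_1))·g_1 − (lcm/LT(g_2))·g_2 = y + 1.
Reduce S modulo (g_1, g_2) in that order:
  leading term y: no divisor's leading term divides it; move y to the remainder.
  leading term 1: no divisor's leading term divides it; move 1 to the remainder.
The remainder y + 1 is nonzero, so it would be added as the next basis element.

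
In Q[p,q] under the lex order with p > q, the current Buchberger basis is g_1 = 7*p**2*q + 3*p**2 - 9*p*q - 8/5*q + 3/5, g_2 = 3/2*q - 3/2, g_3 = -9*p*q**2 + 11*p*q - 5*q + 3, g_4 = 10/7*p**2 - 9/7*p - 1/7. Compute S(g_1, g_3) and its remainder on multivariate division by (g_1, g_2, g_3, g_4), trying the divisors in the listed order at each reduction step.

lcm(LM(g_1), LM(g_3)) = p**2*q**2.
S = (lcm/LT(g_1))·g_1 − (lcm/LT(g_3))·g_3 = 104/63*p**2*q - 9/7*p*q**2 - 5/9*p*q + 1/3*p - 8/35*q**2 + 3/35*q.
Reduce S modulo (g_1, g_2, g_3, g_4) in that order:
  leading term p**2*q: subtract (104/441)·g_1 from 104/63*p**2*q - 9/7*p*q**2 - 5/9*p*q + 1/3*p - 8/35*q**2 + 3/35*q → -104/147*p**2 - 9/7*p*q**2 + 691/441*p*q + 1/3*p - 8/35*q**2 + 1021/2205*q - 104/735
  leading term p**2: subtract (-52/105)·g_4 from -104/147*p**2 - 9/7*p*q**2 + 691/441*p*q + 1/3*p - 8/35*q**2 + 1021/2205*q - 104/735 → -9/7*p*q**2 + 691/441*p*q - 223/735*p - 8/35*q**2 + 1021/2205*q - 52/245
  leading term p*q**2: subtract (-6/7*p*q)·g_2 from -9/7*p*q**2 + 691/441*p*q - 223/735*p - 8/35*q**2 + 1021/2205*q - 52/245 → 124/441*p*q - 223/735*p - 8/35*q**2 + 1021/2205*q - 52/245
  leading term p*q: subtract (248/1323*p)·g_2 from 124/441*p*q - 223/735*p - 8/35*q**2 + 1021/2205*q - 52/245 → -1/45*p - 8/35*q**2 + 1021/2205*q - 52/245
  leading term p: no divisor's leading term divides it; move -1/45*p to the remainder.
  leading term q**2: subtract (-16/105*q)·g_2 from -8/35*q**2 + 1021/2205*q - 52/245 → 517/2205*q - 52/245
  leading term q: subtract (1034/6615)·g_2 from 517/2205*q - 52/245 → 1/45
  leading term 1: no divisor's leading term divides it; move 1/45 to the remainder.
The remainder -1/45*p + 1/45 is nonzero, so it would be added as the next basis element.

S(g_1, g_3) = 104/63*p**2*q - 9/7*p*q**2 - 5/9*p*q + 1/3*p - 8/35*q**2 + 3/35*q; remainder on division = -1/45*p + 1/45.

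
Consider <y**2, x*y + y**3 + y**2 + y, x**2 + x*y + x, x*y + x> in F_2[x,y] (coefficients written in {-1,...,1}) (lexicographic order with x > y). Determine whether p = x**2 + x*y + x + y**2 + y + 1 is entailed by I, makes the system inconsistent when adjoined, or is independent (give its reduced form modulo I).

First compute the reduced Gröbner basis of I by Buchberger's algorithm.
f_1 = y**2, LT = y**2.
f_2 = x*y + y**3 + y**2 + y, LT = x*y.
f_3 = x**2 + x*y + x, LT = x**2.
f_4 = x*y + x, LT = x*y.

S(f_1,f_2): lcm = x*y**2. S = y**4 + y**3 + y**2.
  leading term y**4: subtract (y**2)·f_1 from y**4 + y**3 + y**2 → y**3 + y**2
  leading term y**3: subtract (y)·f_1 from y**3 + y**2 → y**2
  leading term y**2: subtract (1)·f_1 from y**2 → 0
  remainder 0.

S(f_1,f_3): leading monomials are coprime, so the S-polynomial reduces to 0 (Buchberger's first criterion).
S(f_1,f_4): lcm = x*y**2. S = x*y.
  leading term x*y: subtract (1)·f_2 from x*y → y**3 + y**2 + y
  leading term y**3: subtract (y)·f_1 from y**3 + y**2 + y → y**2 + y
  leading term y**2: subtract (1)·f_1 from y**2 + y → y
  leading term y: no divisor's leading term divides it; move y to the remainder.
  remainder y ≠ 0; add h_5 = y to the basis.

S(f_2,f_3): lcm = x**2*y. S = x*y**3.
  leading term x*y**3: subtract (x*y)·f_1 from x*y**3 → 0
  remainder 0.

S(f_2,f_4): lcm = x*y. S = x + y**3 + y**2 + y.
  leading term x: no divisor's leading term divides it; move x to the remainder.
  leading term y**3: subtract (y)·f_1 from y**3 + y**2 + y → y**2 + y
  leading term y**2: subtract (1)·f_1 from y**2 + y → y
  leading term y: subtract (1)·h_5 from y → 0
  remainder x ≠ 0; add h_6 = x to the basis.

S(f_3,f_4): lcm = x**2*y. S = x**2 + x*y**2 + x*y.
  leading term x**2: subtract (1)·f_3 from x**2 + x*y**2 + x*y → x*y**2 + x
  leading term x*y**2: subtract (x)·f_1 from x*y**2 + x → x
  leading term x: subtract (1)·h_6 from x → 0
  remainder 0.

S(f_1,h_5): lcm = y**2. S = 0.
  remainder 0.

S(f_2,h_5): lcm = x*y. S = y**3 + y**2 + y.
  leading term y**3: subtract (y)·f_1 from y**3 + y**2 + y → y**2 + y
  leading term y**2: subtract (1)·f_1 from y**2 + y → y
  leading term y: subtract (1)·h_5 from y → 0
  remainder 0.

S(f_3,h_5): leading monomials are coprime, so the S-polynomial reduces to 0 (Buchberger's first criterion).
S(f_4,h_5): lcm = x*y. S = x.
  leading term x: subtract (1)·h_6 from x → 0
  remainder 0.

S(f_1,h_6): leading monomials are coprime, so the S-polynomial reduces to 0 (Buchberger's first criterion).
S(f_2,h_6): lcm = x*y. S = y**3 + y**2 + y.
  leading term y**3: subtract (y)·f_1 from y**3 + y**2 + y → y**2 + y
  leading term y**2: subtract (1)·f_1 from y**2 + y → y
  leading term y: subtract (1)·h_5 from y → 0
  remainder 0.

S(f_3,h_6): lcm = x**2. S = x*y + x.
  leading term x*y: subtract (1)·f_2 from x*y + x → x + y**3 + y**2 + y
  leading term x: subtract (1)·h_6 from x + y**3 + y**2 + y → y**3 + y**2 + y
  leading term y**3: subtract (y)·f_1 from y**3 + y**2 + y → y**2 + y
  leading term y**2: subtract (1)·f_1 from y**2 + y → y
  leading term y: subtract (1)·h_5 from y → 0
  remainder 0.

S(f_4,h_6): lcm = x*y. S = x.
  leading term x: subtract (1)·h_6 from x → 0
  remainder 0.

S(h_5,h_6): leading monomials are coprime, so the S-polynomial reduces to 0 (Buchberger's first criterion).
Every S-polynomial of the final basis reduces to 0, so we have a Gröbner basis.
Inter-reduce: drop elements whose leading term is divisible by another's, tail-reduce, and make monic.
Reduced Gröbner basis: {x, y}.
Label its elements g_1 = x, g_2 = y.

Reduce p = x**2 + x*y + x + y**2 + y + 1 modulo G:
  leading term x**2: subtract (x)·g_1 from x**2 + x*y + x + y**2 + y + 1 → x*y + x + y**2 + y + 1
  leading term x*y: subtract (y)·g_1 from x*y + x + y**2 + y + 1 → x + y**2 + y + 1
  leading term x: subtract (1)·g_1 from x + y**2 + y + 1 → y**2 + y + 1
  leading term y**2: subtract (y)·g_2 from y**2 + y + 1 → y + 1
  leading term y: subtract (1)·g_2 from y + 1 → 1
  leading term 1: no divisor's leading term divides it; move 1 to the remainder.
  normal form = 1.
The normal form is nonzero, so p ∉ I. Since p minus its normal form lies in I, I + (p) = I + (r) where r = 1; decide whether this ideal is the whole ring.
Here r = 1 is a nonzero constant, hence a unit: 1 ∈ I + (p), the Gröbner basis of I + (p) is {1}, and the enlarged system has no common solution — adjoining p is inconsistent.

Ideal membership is decidable via reduction modulo a Gröbner basis.

Adjoining x**2 + x*y + x + y**2 + y + 1 makes the ideal the whole ring: the system is inconsistent.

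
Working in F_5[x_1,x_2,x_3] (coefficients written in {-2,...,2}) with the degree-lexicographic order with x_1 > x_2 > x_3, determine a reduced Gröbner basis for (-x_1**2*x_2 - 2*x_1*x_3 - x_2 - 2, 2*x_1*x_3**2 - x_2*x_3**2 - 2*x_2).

G = {x_2**3*x_3**2 - x_2*x_3**3 - x_1*x_2**2 + 2*x_2**3 - x_2*x_3**2 - 2*x_2*x_3 - 2*x_3**2, x_1**2*x_2 + 2*x_1*x_3 + x_2 + 2, x_1*x_3**2 + 2*x_2*x_3**2 - x_2}

f_1 = -x_1**2*x_2 - 2*x_1*x_3 - x_2 - 2, LT = x_1**2*x_2.
f_2 = 2*x_1*x_3**2 - x_2*x_3**2 - 2*x_2, LT = x_1*x_3**2.

S(f_1,f_2): lcm = x_1**2*x_2*x_3**2. S = -2*x_1*x_2**2*x_3**2 + 2*x_1*x_3**3 + x_1*x_2**2 + x_2*x_3**2 + 2*x_3**2.
  leading term x_1*x_2**2*x_3**2: subtract (-x_2**2)·f_2 from -2*x_1*x_2**2*x_3**2 + 2*x_1*x_3**3 + x_1*x_2**2 + x_2*x_3**2 + 2*x_3**2 → -x_2**3*x_3**2 + 2*x_1*x_3**3 + x_1*x_2**2 - 2*x_2**3 + x_2*x_3**2 + 2*x_3**2
  leading term x_2**3*x_3**2: no divisor's leading term divides it; move -x_2**3*x_3**2 to the remainder.
  leading term x_1*x_3**3: subtract (x_3)·f_2 from 2*x_1*x_3**3 + x_1*x_2**2 - 2*x_2**3 + x_2*x_3**2 + 2*x_3**2 → x_2*x_3**3 + x_1*x_2**2 - 2*x_2**3 + x_2*x_3**2 + 2*x_2*x_3 + 2*x_3**2
  leading term x_2*x_3**3: no divisor's leading term divides it; move x_2*x_3**3 to the remainder.
  leading term x_1*x_2**2: no divisor's leading term divides it; move x_1*x_2**2 to the remainder.
  leading term x_2**3: no divisor's leading term divides it; move -2*x_2**3 to the remainder.
  leading term x_2*x_3**2: no divisor's leading term divides it; move x_2*x_3**2 to the remainder.
  leading term x_2*x_3: no divisor's leading term divides it; move 2*x_2*x_3 to the remainder.
  leading term x_3**2: no divisor's leading term divides it; move 2*x_3**2 to the remainder.
  remainder -x_2**3*x_3**2 + x_2*x_3**3 + x_1*x_2**2 - 2*x_2**3 + x_2*x_3**2 + 2*x_2*x_3 + 2*x_3**2 ≠ 0; add g_3 = -x_2**3*x_3**2 + x_2*x_3**3 + x_1*x_2**2 - 2*x_2**3 + x_2*x_3**2 + 2*x_2*x_3 + 2*x_3**2 to the basis.

The other S-polynomials (S(f_1,g_3), S(f_2,g_3)) all reduce to 0 modulo the current basis, so we have a Gröbner basis.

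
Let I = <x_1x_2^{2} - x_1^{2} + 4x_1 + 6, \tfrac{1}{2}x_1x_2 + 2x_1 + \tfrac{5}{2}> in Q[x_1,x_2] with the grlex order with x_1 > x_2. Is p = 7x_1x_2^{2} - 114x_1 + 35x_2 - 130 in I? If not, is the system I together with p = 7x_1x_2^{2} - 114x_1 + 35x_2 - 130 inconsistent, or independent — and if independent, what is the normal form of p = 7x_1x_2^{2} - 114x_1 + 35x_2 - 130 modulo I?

Adjoining 7x_1x_2^{2} - 114x_1 + 35x_2 - 130 makes the ideal the whole ring: the system is inconsistent.

First compute the reduced Gröbner basis of I by Buchberger's algorithm.
f_1 = x_1x_2^{2} - x_1^{2} + 4x_1 + 6, LT = x_1x_2^{2}.
f_2 = \tfrac{1}{2}x_1x_2 + 2x_1 + \tfrac{5}{2}, LT = x_1x_2.

S(f_1,f_2): lcm = x_1x_2^{2}. S = -x_1^{2} - 4x_1x_2 + 4x_1 - 5x_2 + 6.
  leading term x_1^{2}: no divisor's leading term divides it; move -x_1^{2} to the remainder.
  leading term x_1x_2: subtract (-8)·f_2 from -4x_1x_2 + 4x_1 - 5x_2 + 6 → 20x_1 - 5x_2 + 26
  leading term x_1: no divisor's leading term divides it; move 20x_1 to the remainder.
  leading term x_2: no divisor's leading term divides it; move -5x_2 to the remainder.
  leading term 1: no divisor's leading term divides it; move 26 to the remainder.
  remainder -x_1^{2} + 20x_1 - 5x_2 + 26 ≠ 0; add h_3 = -x_1^{2} + 20x_1 - 5x_2 + 26 to the basis.

S(f_1,h_3): lcm = x_1^{2}x_2^{2}. S = -x_1^{3} + 20x_1x_2^{2} - 5x_2^{3} + 4x_1^{2} + 26x_2^{2} + 6x_1.
  leading term x_1^{3}: subtract (x_1)·h_3 from -x_1^{3} + 20x_1x_2^{2} - 5x_2^{3} + 4x_1^{2} + 26x_2^{2} + 6x_1 → 20x_1x_2^{2} - 5x_2^{3} - 16x_1^{2} + 5x_1x_2 + 26x_2^{2} - 20x_1
  leading term x_1x_2^{2}: subtract (20)·f_1 from 20x_1x_2^{2} - 5x_2^{3} - 16x_1^{2} + 5x_1x_2 + 26x_2^{2} - 20x_1 → -5x_2^{3} + 4x_1^{2} + 5x_1x_2 + 26x_2^{2} - 100x_1 - 120
  leading term x_2^{3}: no divisor's leading term divides it; move -5x_2^{3} to the remainder.
  leading term x_1^{2}: subtract (-4)·h_3 from 4x_1^{2} + 5x_1x_2 + 26x_2^{2} - 100x_1 - 120 → 5x_1x_2 + 26x_2^{2} - 20x_1 - 20x_2 - 16
  leading term x_1x_2: subtract (10)·f_2 from 5x_1x_2 + 26x_2^{2} - 20x_1 - 20x_2 - 16 → 26x_2^{2} - 40x_1 - 20x_2 - 41
  leading term x_2^{2}: no divisor's leading term divides it; move 26x_2^{2} to the remainder.
  leading term x_1: no divisor's leading term divides it; move -40x_1 to the remainder.
  leading term x_2: no divisor's leading term divides it; move -20x_2 to the remainder.
  leading term 1: no divisor's leading term divides it; move -41 to the remainder.
  remainder -5x_2^{3} + 26x_2^{2} - 40x_1 - 20x_2 - 41 ≠ 0; add h_4 = -5x_2^{3} + 26x_2^{2} - 40x_1 - 20x_2 - 41 to the basis.

S(f_2,h_3): lcm = x_1^{2}x_2. S = 4x_1^{2} + 20x_1x_2 - 5x_2^{2} + 5x_1 + 26x_2.
  leading term x_1^{2}: subtract (-4)·h_3 from 4x_1^{2} + 20x_1x_2 - 5x_2^{2} + 5x_1 + 26x_2 → 20x_1x_2 - 5x_2^{2} + 85x_1 + 6x_2 + 104
  leading term x_1x_2: subtract (40)·f_2 from 20x_1x_2 - 5x_2^{2} + 85x_1 + 6x_2 + 104 → -5x_2^{2} + 5x_1 + 6x_2 + 4
  leading term x_2^{2}: no divisor's leading term divides it; move -5x_2^{2} to the remainder.
  leading term x_1: no divisor's leading term divides it; move 5x_1 to the remainder.
  leading term x_2: no divisor's leading term divides it; move 6x_2 to the remainder.
  leading term 1: no divisor's leading term divides it; move 4 to the remainder.
  remainder -5x_2^{2} + 5x_1 + 6x_2 + 4 ≠ 0; add h_5 = -5x_2^{2} + 5x_1 + 6x_2 + 4 to the basis.

The other S-polynomials (S(f_1,h_4), S(f_2,h_4), S(h_3,h_4), S(f_1,h_5), S(f_2,h_5), S(h_3,h_5), S(h_4,h_5)) all reduce to 0 modulo the current basis, so we have a Gröbner basis.
Inter-reduce: drop elements whose leading term is divisible by another's, tail-reduce, and make monic.
Reduced Gröbner basis: {x_1^{2} - 20x_1 + 5x_2 - 26, x_1x_2 + 4x_1 + 5, x_2^{2} - x_1 - \tfrac{6}{5}x_2 - \tfrac{4}{5}}.
Label its elements g_1 = x_1^{2} - 20x_1 + 5x_2 - 26, g_2 = x_1x_2 + 4x_1 + 5, g_3 = x_2^{2} - x_1 - \tfrac{6}{5}x_2 - \tfrac{4}{5}.

Reduce p = 7x_1x_2^{2} - 114x_1 + 35x_2 - 130 modulo G:
  leading term x_1x_2^{2}: subtract (7x_2)·g_2 from 7x_1x_2^{2} - 114x_1 + 35x_2 - 130 → -28x_1x_2 - 114x_1 - 130
  leading term x_1x_2: subtract (-28)·g_2 from -28x_1x_2 - 114x_1 - 130 → -2x_1 + 10
  leading term x_1: no divisor's leading term divides it; move -2x_1 to the remainder.
  leading term 1: no divisor's leading term divides it; move 10 to the remainder.
  normal form = -2x_1 + 10.
The normal form is nonzero, so p ∉ I. Since p minus its normal form lies in I, I + (p) = I + (r) where r = -2x_1 + 10; decide whether this ideal is the whole ring.
Run Buchberger on G together with r (pairs among the g_i already reduce to 0 since G is a Gröbner basis):
g_1 = x_1^{2} - 20x_1 + 5x_2 - 26, LT = x_1^{2}.
g_2 = x_1x_2 + 4x_1 + 5, LT = x_1x_2.
g_3 = x_2^{2} - x_1 - \tfrac{6}{5}x_2 - \tfrac{4}{5}, LT = x_2^{2}.
r = -2x_1 + 10, LT = x_1.

S(g_1,r): lcm = x_1^{2}. S = -15x_1 + 5x_2 - 26.
  leading term x_1: subtract (\tfrac{15}{2})·r from -15x_1 + 5x_2 - 26 → 5x_2 - 101
  leading term x_2: no divisor's leading term divides it; move 5x_2 to the remainder.
  leading term 1: no divisor's leading term divides it; move -101 to the remainder.
  remainder 5x_2 - 101 ≠ 0; add m_5 = 5x_2 - 101 to the basis.

S(g_2,r): lcm = x_1x_2. S = 4x_1 + 5x_2 + 5.
  leading term x_1: subtract (-2)·r from 4x_1 + 5x_2 + 5 → 5x_2 + 25
  leading term x_2: subtract (1)·m_5 from 5x_2 + 25 → 126
  leading term 1: no divisor's leading term divides it; move 126 to the remainder.
  remainder 126 ≠ 0; add m_6 = 126 to the basis.

The other S-polynomials (S(g_1,g_2), S(g_1,g_3), S(g_2,g_3), S(g_3,r), S(g_1,m_5), S(g_2,m_5), S(g_3,m_5), S(r,m_5), S(g_1,m_6), S(g_2,m_6), S(g_3,m_6), S(r,m_6), S(m_5,m_6)) all reduce to 0 modulo the current basis, so we have a Gröbner basis.
Inter-reduce: drop elements whose leading term is divisible by another's, tail-reduce, and make monic.
Reduced Gröbner basis: {1}.
The reduced Gröbner basis of I + (p) is {1}: the ideal is the whole ring, so the enlarged system has no common solution — adjoining p is inconsistent.

The remainder on division by a Gröbner basis is unique — it is the normal form.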